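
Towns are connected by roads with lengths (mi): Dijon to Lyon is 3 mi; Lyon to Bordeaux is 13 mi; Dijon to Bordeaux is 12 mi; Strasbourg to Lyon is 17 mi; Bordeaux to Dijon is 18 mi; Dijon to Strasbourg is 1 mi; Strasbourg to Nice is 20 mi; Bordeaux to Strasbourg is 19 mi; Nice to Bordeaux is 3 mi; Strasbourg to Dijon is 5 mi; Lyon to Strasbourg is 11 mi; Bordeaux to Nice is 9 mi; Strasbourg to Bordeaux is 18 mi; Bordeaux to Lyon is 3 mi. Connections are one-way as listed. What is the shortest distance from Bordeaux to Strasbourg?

14

A few of the Bordeaux→Strasbourg routes:
Bordeaux-Lyon-Strasbourg: 3 + 11 = 14
Bordeaux-Dijon-Strasbourg: 18 + 1 = 19
Bordeaux-Strasbourg: 19
The minimum is 14 mi.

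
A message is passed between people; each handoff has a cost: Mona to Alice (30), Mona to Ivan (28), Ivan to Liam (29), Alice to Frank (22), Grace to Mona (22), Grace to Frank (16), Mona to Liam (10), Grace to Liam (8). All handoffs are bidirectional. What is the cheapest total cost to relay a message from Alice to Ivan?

58

Some routes from Alice to Ivan:
Alice-Frank-Grace-Liam-Mona-Ivan: 22 + 16 + 8 + 10 + 28 = 84
Alice-Frank-Grace-Liam-Ivan: 22 + 16 + 8 + 29 = 75
Alice-Mona-Liam-Ivan: 30 + 10 + 29 = 69
Alice-Mona-Ivan: 30 + 28 = 58
The minimum is 58.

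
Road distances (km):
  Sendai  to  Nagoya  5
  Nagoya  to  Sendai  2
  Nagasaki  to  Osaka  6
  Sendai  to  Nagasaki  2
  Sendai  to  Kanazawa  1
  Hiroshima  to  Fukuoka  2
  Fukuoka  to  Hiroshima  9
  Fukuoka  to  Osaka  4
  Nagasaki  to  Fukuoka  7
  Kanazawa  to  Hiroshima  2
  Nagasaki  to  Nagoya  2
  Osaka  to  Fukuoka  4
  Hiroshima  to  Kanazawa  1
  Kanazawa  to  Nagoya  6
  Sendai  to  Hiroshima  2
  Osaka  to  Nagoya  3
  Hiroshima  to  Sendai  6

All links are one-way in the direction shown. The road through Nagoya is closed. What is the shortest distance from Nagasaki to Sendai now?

22

Paths from Nagasaki to Sendai avoiding Nagoya:
Nagasaki -> Fukuoka -> Hiroshima -> Sendai: 7 + 9 + 6 = 22
Nagasaki -> Osaka -> Fukuoka -> Hiroshima -> Sendai: 6 + 4 + 9 + 6 = 25
Best route has total 22 km.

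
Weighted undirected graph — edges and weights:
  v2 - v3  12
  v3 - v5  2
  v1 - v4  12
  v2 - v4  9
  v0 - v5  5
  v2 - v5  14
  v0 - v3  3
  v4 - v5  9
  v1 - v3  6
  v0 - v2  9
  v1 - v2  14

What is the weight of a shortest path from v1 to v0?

A few of the v1→v0 routes:
v1-v4-v5-v3-v0: 12 + 9 + 2 + 3 = 26
v1-v4-v5-v0: 12 + 9 + 5 = 26
v1-v3-v5-v0: 6 + 2 + 5 = 13
v1-v2-v0: 14 + 9 = 23
v1-v3-v0: 6 + 3 = 9
The minimum is 9.

9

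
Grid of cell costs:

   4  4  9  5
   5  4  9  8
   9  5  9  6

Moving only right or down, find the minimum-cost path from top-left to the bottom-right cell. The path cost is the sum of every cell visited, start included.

Path (0,0)→(0,1)→(1,1)→(2,1)→(2,2)→(2,3): 4 + 4 + 4 + 5 + 9 + 6 = 32.
For comparison, the top-then-right route costs 36.

32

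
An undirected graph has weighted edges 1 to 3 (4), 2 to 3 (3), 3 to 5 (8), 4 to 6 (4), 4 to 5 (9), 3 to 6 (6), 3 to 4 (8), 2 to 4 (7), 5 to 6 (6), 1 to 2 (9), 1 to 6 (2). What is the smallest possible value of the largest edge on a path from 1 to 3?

4

Checking several routes:
1-6-4-3: max(2, 4, 8) = 8
1-6-5-3: max(2, 6, 8) = 8
1-2-4-3: max(9, 7, 8) = 9
1-3: max(4) = 4
1-6-3: max(2, 6) = 6
1-6-4-2-3: max(2, 4, 7, 3) = 7
The minimum achievable maximum is 4.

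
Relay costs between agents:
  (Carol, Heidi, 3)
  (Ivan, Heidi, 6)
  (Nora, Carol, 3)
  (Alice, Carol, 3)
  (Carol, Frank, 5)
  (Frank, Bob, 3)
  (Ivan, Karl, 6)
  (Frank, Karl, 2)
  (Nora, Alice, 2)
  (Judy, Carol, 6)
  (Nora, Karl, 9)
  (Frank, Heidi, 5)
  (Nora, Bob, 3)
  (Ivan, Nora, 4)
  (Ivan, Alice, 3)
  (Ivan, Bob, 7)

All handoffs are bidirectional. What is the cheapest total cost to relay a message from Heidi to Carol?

3

A few of the Heidi→Carol routes:
Heidi - Frank - Carol: 5 + 5 = 10
Heidi - Ivan - Alice - Carol: 6 + 3 + 3 = 12
Heidi - Ivan - Alice - Nora - Carol: 6 + 3 + 2 + 3 = 14
Heidi - Ivan - Nora - Carol: 6 + 4 + 3 = 13
Heidi - Frank - Bob - Nora - Carol: 5 + 3 + 3 + 3 = 14
Heidi - Carol: 3
Shortest: 3.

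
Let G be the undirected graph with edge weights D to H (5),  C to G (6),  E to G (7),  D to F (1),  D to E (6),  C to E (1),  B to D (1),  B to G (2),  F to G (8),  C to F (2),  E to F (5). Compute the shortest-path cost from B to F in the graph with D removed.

10

Paths from B to F avoiding D:
B -> G -> C -> F: 2 + 6 + 2 = 10
B -> G -> C -> E -> F: 2 + 6 + 1 + 5 = 14
B -> G -> E -> F: 2 + 7 + 5 = 14
B -> G -> F: 2 + 8 = 10
B -> G -> E -> C -> F: 2 + 7 + 1 + 2 = 12
Shortest: 10.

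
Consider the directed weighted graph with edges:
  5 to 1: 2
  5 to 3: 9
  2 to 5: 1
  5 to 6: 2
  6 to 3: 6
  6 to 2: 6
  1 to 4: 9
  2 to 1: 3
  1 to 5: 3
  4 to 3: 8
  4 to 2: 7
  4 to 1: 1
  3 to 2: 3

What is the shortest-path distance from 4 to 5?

4

Comparing a few candidate routes:
4 - 2 - 5: 7 + 1 = 8
4 - 3 - 2 - 5: 8 + 3 + 1 = 12
4 - 1 - 5: 1 + 3 = 4
The minimum is 4.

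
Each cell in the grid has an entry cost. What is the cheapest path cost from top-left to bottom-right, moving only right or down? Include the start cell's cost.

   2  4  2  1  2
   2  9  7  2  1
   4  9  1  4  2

Cheapest: [0,0] [0,1] [0,2] [0,3] [0,4] [1,4] [2,4]
  2 + 4 + 2 + 1 + 2 + 1 + 2 = 14

14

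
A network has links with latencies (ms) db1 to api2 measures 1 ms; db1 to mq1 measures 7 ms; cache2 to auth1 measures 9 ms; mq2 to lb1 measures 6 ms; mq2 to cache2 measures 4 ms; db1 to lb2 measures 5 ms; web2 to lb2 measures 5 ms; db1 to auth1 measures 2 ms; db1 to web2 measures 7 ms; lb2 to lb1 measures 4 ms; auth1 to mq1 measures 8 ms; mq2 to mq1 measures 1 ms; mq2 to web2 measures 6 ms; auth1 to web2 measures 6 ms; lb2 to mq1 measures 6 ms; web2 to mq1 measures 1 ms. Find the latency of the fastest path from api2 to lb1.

Some routes from api2 to lb1:
api2→db1→lb2→lb1: 1 + 5 + 4 = 10
api2→db1→auth1→web2→mq1→mq2→lb1: 1 + 2 + 6 + 1 + 1 + 6 = 17
api2→db1→mq1→mq2→lb1: 1 + 7 + 1 + 6 = 15
api2→db1→web2→mq1→mq2→lb1: 1 + 7 + 1 + 1 + 6 = 16
api2→db1→web2→lb2→lb1: 1 + 7 + 5 + 4 = 17
Best route has total 10 ms.

10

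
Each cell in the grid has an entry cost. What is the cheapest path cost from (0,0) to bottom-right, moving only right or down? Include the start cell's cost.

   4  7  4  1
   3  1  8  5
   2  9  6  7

28

Cheapest: (0,0) -> (0,1) -> (0,2) -> (0,3) -> (1,3) -> (2,3)
  4 + 7 + 4 + 1 + 5 + 7 = 28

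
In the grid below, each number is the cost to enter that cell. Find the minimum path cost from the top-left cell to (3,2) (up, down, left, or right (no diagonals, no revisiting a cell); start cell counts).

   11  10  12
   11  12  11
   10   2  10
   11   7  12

53

One optimal route is (0,0) → (1,0) → (2,0) → (2,1) → (3,1) → (3,2).
Its cost is 11 + 11 + 10 + 2 + 7 + 12 = 53.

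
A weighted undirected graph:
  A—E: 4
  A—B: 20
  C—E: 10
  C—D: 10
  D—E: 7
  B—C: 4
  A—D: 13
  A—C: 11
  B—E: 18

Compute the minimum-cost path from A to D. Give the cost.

11

A few of the A→D routes:
A - D: 13
A - E - C - D: 4 + 10 + 10 = 24
A - E - D: 4 + 7 = 11
A - B - C - D: 20 + 4 + 10 = 34
A - C - D: 11 + 10 = 21
A - C - E - D: 11 + 10 + 7 = 28
Best route has total 11.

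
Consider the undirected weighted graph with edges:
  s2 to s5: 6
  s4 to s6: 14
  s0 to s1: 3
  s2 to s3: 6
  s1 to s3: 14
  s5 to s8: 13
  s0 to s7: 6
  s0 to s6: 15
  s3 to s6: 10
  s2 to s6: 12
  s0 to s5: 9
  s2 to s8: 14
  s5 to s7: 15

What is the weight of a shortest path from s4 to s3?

A few of the s4→s3 routes:
s4 - s6 - s3: 14 + 10 = 24
s4 - s6 - s0 - s1 - s3: 14 + 15 + 3 + 14 = 46
s4 - s6 - s2 - s3: 14 + 12 + 6 = 32
Shortest: 24.

24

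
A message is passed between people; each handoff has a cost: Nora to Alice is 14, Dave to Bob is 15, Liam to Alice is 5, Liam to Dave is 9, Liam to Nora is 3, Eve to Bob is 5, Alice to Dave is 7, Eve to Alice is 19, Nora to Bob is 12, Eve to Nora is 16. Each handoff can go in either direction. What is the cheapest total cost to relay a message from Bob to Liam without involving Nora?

24

Routes from Bob to Liam avoiding Nora:
Bob→Eve→Alice→Dave→Liam: 5 + 19 + 7 + 9 = 40
Bob→Dave→Liam: 15 + 9 = 24
Bob→Dave→Alice→Liam: 15 + 7 + 5 = 27
Bob→Eve→Alice→Liam: 5 + 19 + 5 = 29
The minimum is 24.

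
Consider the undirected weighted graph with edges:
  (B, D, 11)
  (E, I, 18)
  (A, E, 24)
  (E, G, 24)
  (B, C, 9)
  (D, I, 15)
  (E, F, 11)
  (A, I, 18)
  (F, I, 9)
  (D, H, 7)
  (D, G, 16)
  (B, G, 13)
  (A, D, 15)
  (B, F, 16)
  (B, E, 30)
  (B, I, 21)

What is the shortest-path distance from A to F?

27

Comparing a few candidate routes:
A - I - F: 18 + 9 = 27
A - D - I - F: 15 + 15 + 9 = 39
A - E - F: 24 + 11 = 35
Shortest: 27.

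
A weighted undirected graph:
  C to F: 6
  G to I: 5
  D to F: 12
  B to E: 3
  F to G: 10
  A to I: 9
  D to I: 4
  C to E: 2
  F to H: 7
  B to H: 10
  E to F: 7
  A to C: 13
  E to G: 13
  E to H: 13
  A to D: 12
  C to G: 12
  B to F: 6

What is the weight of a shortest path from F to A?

Some routes from F to A:
F - C - A: 6 + 13 = 19
F - D - I - A: 12 + 4 + 9 = 25
F - B - E - C - A: 6 + 3 + 2 + 13 = 24
F - E - C - A: 7 + 2 + 13 = 22
F - D - A: 12 + 12 = 24
F - G - I - A: 10 + 5 + 9 = 24
Shortest: 19.

19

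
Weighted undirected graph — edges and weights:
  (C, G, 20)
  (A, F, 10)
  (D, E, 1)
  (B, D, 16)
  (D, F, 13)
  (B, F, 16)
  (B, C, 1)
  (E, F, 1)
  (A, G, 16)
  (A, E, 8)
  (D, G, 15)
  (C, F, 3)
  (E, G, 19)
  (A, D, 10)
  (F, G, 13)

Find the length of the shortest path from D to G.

15

Comparing a few candidate routes:
D - E - F - G: 1 + 1 + 13 = 15
D - E - F - C - G: 1 + 1 + 3 + 20 = 25
D - G: 15
D - E - A - G: 1 + 8 + 16 = 25
D - E - G: 1 + 19 = 20
D - A - G: 10 + 16 = 26
The minimum is 15.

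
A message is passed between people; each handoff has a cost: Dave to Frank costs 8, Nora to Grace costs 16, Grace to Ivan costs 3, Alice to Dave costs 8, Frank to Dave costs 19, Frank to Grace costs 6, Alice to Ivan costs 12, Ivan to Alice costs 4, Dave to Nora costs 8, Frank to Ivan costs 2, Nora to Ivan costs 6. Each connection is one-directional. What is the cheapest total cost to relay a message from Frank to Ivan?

2

Routes from Frank to Ivan:
Frank-Ivan: 2
Frank-Dave-Nora-Grace-Ivan: 19 + 8 + 16 + 3 = 46
Frank-Dave-Nora-Ivan: 19 + 8 + 6 = 33
Frank-Grace-Ivan: 6 + 3 = 9
The minimum is 2.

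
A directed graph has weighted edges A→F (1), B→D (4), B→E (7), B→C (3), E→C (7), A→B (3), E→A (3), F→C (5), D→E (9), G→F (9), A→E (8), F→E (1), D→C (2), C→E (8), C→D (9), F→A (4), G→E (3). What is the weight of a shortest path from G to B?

9

Checking several routes:
G - F - C - E - A - B: 9 + 5 + 8 + 3 + 3 = 28
G - E - A - B: 3 + 3 + 3 = 9
G - F - E - A - B: 9 + 1 + 3 + 3 = 16
G - F - A - B: 9 + 4 + 3 = 16
Best route has total 9.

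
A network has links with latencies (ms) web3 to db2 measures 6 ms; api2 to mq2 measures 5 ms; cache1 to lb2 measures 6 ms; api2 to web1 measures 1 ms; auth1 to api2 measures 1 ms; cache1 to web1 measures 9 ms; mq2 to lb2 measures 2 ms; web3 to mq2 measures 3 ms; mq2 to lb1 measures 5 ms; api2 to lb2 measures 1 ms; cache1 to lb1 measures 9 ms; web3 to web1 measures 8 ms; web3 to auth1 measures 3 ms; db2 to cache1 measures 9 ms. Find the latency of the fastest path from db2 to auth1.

9

Some routes from db2 to auth1:
db2 - web3 - mq2 - lb2 - api2 - auth1: 6 + 3 + 2 + 1 + 1 = 13
db2 - web3 - auth1: 6 + 3 = 9
db2 - web3 - mq2 - api2 - auth1: 6 + 3 + 5 + 1 = 15
db2 - web3 - web1 - api2 - auth1: 6 + 8 + 1 + 1 = 16
The minimum is 9 ms.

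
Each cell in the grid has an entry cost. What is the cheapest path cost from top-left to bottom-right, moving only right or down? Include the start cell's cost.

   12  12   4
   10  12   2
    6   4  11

41

One optimal route is r0c0 r0c1 r0c2 r1c2 r2c2.
Its cost is 12 + 12 + 4 + 2 + 11 = 41.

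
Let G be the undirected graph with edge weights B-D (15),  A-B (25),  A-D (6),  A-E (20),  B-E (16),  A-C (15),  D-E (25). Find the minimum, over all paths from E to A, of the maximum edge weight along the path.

Routes from E to A:
E - D - A: max(25, 6) = 25
E - B - D - A: max(16, 15, 6) = 16
E - D - B - A: max(25, 15, 25) = 25
E - A: max(20) = 20
E - B - A: max(16, 25) = 25
Best route has worst link 16.

16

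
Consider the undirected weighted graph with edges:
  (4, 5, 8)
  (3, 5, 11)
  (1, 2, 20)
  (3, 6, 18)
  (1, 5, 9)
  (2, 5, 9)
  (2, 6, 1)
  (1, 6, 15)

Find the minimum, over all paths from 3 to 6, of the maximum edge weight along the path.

11

Some routes from 3 to 6:
3-6: max(18) = 18
3-5-2-6: max(11, 9, 1) = 11
3-5-1-6: max(11, 9, 15) = 15
The minimum achievable maximum is 11.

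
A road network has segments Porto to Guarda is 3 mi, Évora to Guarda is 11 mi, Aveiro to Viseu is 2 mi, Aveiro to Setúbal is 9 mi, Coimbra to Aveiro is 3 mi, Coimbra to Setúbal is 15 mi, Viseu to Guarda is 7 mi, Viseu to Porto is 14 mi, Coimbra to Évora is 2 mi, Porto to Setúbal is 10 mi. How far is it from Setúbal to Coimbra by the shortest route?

Some routes from Setúbal to Coimbra:
Setúbal -> Aveiro -> Viseu -> Guarda -> Évora -> Coimbra: 9 + 2 + 7 + 11 + 2 = 31
Setúbal -> Porto -> Viseu -> Aveiro -> Coimbra: 10 + 14 + 2 + 3 = 29
Setúbal -> Coimbra: 15
Setúbal -> Porto -> Guarda -> Viseu -> Aveiro -> Coimbra: 10 + 3 + 7 + 2 + 3 = 25
Setúbal -> Aveiro -> Coimbra: 9 + 3 = 12
Setúbal -> Porto -> Guarda -> Évora -> Coimbra: 10 + 3 + 11 + 2 = 26
Shortest: 12 mi.

12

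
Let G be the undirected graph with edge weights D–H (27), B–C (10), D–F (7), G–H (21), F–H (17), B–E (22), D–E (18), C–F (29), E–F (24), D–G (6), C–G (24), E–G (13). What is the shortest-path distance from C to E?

Some routes from C to E:
C→F→E: 29 + 24 = 53
C→G→E: 24 + 13 = 37
C→B→E: 10 + 22 = 32
C→F→D→E: 29 + 7 + 18 = 54
C→G→D→E: 24 + 6 + 18 = 48
Best route has total 32.

32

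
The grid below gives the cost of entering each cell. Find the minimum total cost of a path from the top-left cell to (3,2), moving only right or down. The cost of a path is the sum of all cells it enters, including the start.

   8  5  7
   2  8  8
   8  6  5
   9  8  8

37

Path r0c0 -> r1c0 -> r1c1 -> r2c1 -> r2c2 -> r3c2: 8 + 2 + 8 + 6 + 5 + 8 = 37.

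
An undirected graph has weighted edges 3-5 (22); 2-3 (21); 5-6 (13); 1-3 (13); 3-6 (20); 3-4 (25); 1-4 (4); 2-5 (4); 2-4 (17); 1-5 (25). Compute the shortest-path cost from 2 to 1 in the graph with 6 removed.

21

Some routes from 2 to 1 avoiding 6:
2 -> 5 -> 3 -> 1: 4 + 22 + 13 = 39
2 -> 3 -> 1: 21 + 13 = 34
2 -> 5 -> 1: 4 + 25 = 29
2 -> 3 -> 4 -> 1: 21 + 25 + 4 = 50
2 -> 5 -> 3 -> 4 -> 1: 4 + 22 + 25 + 4 = 55
2 -> 4 -> 1: 17 + 4 = 21
Best route has total 21.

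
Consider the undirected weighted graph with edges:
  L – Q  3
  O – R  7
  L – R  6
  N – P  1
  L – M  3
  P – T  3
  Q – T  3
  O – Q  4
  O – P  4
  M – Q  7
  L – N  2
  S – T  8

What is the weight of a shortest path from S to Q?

11

A few of the S→Q routes:
S -> T -> P -> O -> R -> L -> Q: 8 + 3 + 4 + 7 + 6 + 3 = 31
S -> T -> P -> O -> Q: 8 + 3 + 4 + 4 = 19
S -> T -> Q: 8 + 3 = 11
S -> T -> P -> N -> L -> M -> Q: 8 + 3 + 1 + 2 + 3 + 7 = 24
S -> T -> P -> N -> L -> R -> O -> Q: 8 + 3 + 1 + 2 + 6 + 7 + 4 = 31
S -> T -> P -> N -> L -> Q: 8 + 3 + 1 + 2 + 3 = 17
Shortest: 11.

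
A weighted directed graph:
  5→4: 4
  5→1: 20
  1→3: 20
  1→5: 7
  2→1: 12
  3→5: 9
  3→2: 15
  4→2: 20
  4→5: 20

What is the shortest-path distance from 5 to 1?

20

Routes from 5 to 1:
5→1: 20
5→4→2→1: 4 + 20 + 12 = 36
The minimum is 20.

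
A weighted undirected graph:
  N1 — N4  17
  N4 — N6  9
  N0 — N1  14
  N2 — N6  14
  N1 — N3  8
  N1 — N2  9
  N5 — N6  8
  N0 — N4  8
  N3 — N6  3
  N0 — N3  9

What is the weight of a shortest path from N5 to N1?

A few of the N5→N1 routes:
N5 - N6 - N2 - N1: 8 + 14 + 9 = 31
N5 - N6 - N3 - N0 - N1: 8 + 3 + 9 + 14 = 34
N5 - N6 - N3 - N1: 8 + 3 + 8 = 19
Best route has total 19.

19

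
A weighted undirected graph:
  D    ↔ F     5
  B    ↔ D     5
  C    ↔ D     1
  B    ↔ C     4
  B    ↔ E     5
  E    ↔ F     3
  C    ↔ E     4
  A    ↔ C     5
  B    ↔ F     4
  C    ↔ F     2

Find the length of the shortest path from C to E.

4

Comparing a few candidate routes:
C → F → E: 2 + 3 = 5
C → D → F → E: 1 + 5 + 3 = 9
C → E: 4
C → B → E: 4 + 5 = 9
Shortest: 4.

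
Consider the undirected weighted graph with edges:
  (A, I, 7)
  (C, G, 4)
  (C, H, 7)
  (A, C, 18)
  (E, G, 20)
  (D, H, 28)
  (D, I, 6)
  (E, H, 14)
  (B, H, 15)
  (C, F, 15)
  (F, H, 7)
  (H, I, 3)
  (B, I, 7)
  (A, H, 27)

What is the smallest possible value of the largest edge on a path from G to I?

7

Checking several routes:
G → C → H → I: max(4, 7, 3) = 7
G → C → F → H → I: max(4, 15, 7, 3) = 15
G → C → H → B → I: max(4, 7, 15, 7) = 15
G → C → F → H → B → I: max(4, 15, 7, 15, 7) = 15
Best route has worst link 7.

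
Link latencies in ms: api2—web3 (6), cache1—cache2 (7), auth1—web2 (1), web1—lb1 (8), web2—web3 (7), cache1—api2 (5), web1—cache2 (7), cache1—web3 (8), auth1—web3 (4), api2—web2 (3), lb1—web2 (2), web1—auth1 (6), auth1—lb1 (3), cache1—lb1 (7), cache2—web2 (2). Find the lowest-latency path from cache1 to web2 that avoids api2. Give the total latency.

9

Checking several routes:
cache1→lb1→web2: 7 + 2 = 9
cache1→cache2→web2: 7 + 2 = 9
cache1→lb1→auth1→web2: 7 + 3 + 1 = 11
cache1→web3→auth1→web2: 8 + 4 + 1 = 13
cache1→web3→web2: 8 + 7 = 15
Best route has total 9 ms.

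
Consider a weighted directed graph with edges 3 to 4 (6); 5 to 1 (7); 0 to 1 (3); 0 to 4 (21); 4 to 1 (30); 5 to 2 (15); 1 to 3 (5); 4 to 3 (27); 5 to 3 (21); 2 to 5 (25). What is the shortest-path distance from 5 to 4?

Candidate routes:
5 -> 1 -> 3 -> 4: 7 + 5 + 6 = 18
5 -> 3 -> 4: 21 + 6 = 27
Best route has total 18.

18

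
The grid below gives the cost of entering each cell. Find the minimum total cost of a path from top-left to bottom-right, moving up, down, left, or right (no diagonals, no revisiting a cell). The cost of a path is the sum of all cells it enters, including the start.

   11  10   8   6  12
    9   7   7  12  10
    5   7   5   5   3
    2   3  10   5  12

Cheapest: (0,0)→(1,0)→(2,0)→(2,1)→(2,2)→(2,3)→(2,4)→(3,4)
  11 + 9 + 5 + 7 + 5 + 5 + 3 + 12 = 57

57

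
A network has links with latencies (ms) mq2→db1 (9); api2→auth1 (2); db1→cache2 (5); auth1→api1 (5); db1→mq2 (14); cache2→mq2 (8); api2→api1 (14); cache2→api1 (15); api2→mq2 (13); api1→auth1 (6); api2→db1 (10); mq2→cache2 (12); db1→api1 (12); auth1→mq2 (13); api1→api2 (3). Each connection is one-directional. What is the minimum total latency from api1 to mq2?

16

Some routes from api1 to mq2:
api1 → api2 → auth1 → mq2: 3 + 2 + 13 = 18
api1 → api2 → db1 → cache2 → mq2: 3 + 10 + 5 + 8 = 26
api1 → api2 → mq2: 3 + 13 = 16
api1 → auth1 → mq2: 6 + 13 = 19
Shortest: 16 ms.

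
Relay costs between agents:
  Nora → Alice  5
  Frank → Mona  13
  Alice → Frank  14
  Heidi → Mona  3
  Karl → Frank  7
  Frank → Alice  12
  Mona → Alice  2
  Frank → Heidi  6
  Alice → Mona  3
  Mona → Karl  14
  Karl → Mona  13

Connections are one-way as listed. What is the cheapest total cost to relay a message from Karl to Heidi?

Paths from Karl to Heidi:
Karl -> Frank -> Heidi: 7 + 6 = 13
Karl -> Mona -> Alice -> Frank -> Heidi: 13 + 2 + 14 + 6 = 35
Shortest: 13.

13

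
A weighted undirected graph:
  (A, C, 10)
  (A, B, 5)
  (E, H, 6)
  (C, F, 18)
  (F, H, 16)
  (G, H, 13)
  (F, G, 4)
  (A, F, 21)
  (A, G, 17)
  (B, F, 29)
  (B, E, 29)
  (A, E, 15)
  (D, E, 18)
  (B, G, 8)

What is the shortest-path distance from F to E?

Checking several routes:
F → G → H → E: 4 + 13 + 6 = 23
F → H → E: 16 + 6 = 22
F → G → B → A → E: 4 + 8 + 5 + 15 = 32
F → G → B → E: 4 + 8 + 29 = 41
F → G → A → E: 4 + 17 + 15 = 36
F → A → E: 21 + 15 = 36
The minimum is 22.

22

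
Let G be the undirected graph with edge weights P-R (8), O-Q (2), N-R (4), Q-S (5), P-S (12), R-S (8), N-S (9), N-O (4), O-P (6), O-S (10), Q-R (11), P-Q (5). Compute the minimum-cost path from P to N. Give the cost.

Checking several routes:
P→O→N: 6 + 4 = 10
P→Q→R→N: 5 + 11 + 4 = 20
P→R→N: 8 + 4 = 12
P→Q→O→N: 5 + 2 + 4 = 11
P→Q→S→N: 5 + 5 + 9 = 19
Shortest: 10.

10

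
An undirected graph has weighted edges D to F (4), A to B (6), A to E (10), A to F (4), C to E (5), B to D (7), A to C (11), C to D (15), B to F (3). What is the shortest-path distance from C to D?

15

Comparing a few candidate routes:
C→D: 15
C→E→A→F→D: 5 + 10 + 4 + 4 = 23
C→A→B→F→D: 11 + 6 + 3 + 4 = 24
C→A→F→B→D: 11 + 4 + 3 + 7 = 25
C→A→B→D: 11 + 6 + 7 = 24
C→A→F→D: 11 + 4 + 4 = 19
The minimum is 15.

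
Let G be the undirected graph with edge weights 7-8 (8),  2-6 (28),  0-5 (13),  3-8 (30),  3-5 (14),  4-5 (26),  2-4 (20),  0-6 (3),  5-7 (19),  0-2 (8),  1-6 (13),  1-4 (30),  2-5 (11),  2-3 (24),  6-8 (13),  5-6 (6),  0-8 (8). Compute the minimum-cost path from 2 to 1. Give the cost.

24

Checking several routes:
2 - 0 - 5 - 6 - 1: 8 + 13 + 6 + 13 = 40
2 - 0 - 6 - 1: 8 + 3 + 13 = 24
2 - 6 - 1: 28 + 13 = 41
2 - 5 - 0 - 6 - 1: 11 + 13 + 3 + 13 = 40
2 - 5 - 6 - 1: 11 + 6 + 13 = 30
Shortest: 24.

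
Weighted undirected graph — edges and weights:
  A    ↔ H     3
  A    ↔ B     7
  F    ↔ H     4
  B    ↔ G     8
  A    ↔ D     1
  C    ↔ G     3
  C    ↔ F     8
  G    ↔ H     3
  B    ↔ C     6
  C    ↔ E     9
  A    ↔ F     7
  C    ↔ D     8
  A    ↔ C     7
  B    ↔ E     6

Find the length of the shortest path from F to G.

7

A few of the F→G routes:
F → H → G: 4 + 3 = 7
F → A → H → G: 7 + 3 + 3 = 13
F → H → A → C → G: 4 + 3 + 7 + 3 = 17
F → C → G: 8 + 3 = 11
Shortest: 7.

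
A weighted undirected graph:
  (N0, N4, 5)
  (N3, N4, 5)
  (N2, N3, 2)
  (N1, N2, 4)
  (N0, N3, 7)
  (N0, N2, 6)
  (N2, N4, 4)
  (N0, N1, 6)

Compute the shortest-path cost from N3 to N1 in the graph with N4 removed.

A few of the N3→N1 routes:
N3 -> N0 -> N1: 7 + 6 = 13
N3 -> N2 -> N0 -> N1: 2 + 6 + 6 = 14
N3 -> N2 -> N1: 2 + 4 = 6
Best route has total 6.

6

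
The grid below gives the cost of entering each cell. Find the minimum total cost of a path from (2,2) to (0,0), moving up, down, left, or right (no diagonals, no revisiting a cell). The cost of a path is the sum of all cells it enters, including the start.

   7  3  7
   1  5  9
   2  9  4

Cheapest: [2,2]→[2,1]→[2,0]→[1,0]→[0,0]
  4 + 9 + 2 + 1 + 7 = 23

23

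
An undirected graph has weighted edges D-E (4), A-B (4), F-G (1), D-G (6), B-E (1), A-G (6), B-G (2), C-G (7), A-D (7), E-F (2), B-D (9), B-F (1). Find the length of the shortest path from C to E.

A few of the C→E routes:
C -> G -> B -> F -> E: 7 + 2 + 1 + 2 = 12
C -> G -> F -> B -> E: 7 + 1 + 1 + 1 = 10
C -> G -> B -> E: 7 + 2 + 1 = 10
C -> G -> F -> E: 7 + 1 + 2 = 10
Best route has total 10.

10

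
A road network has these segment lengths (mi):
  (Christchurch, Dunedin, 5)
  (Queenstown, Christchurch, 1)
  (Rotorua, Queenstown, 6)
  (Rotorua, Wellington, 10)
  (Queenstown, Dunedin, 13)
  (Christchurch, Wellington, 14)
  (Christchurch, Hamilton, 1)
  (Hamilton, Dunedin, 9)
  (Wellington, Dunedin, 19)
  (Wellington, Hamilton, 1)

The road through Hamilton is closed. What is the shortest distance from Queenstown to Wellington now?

15

Routes from Queenstown to Wellington avoiding Hamilton:
Queenstown -> Rotorua -> Wellington: 6 + 10 = 16
Queenstown -> Dunedin -> Christchurch -> Wellington: 13 + 5 + 14 = 32
Queenstown -> Christchurch -> Wellington: 1 + 14 = 15
Queenstown -> Dunedin -> Wellington: 13 + 19 = 32
Queenstown -> Christchurch -> Dunedin -> Wellington: 1 + 5 + 19 = 25
The minimum is 15 mi.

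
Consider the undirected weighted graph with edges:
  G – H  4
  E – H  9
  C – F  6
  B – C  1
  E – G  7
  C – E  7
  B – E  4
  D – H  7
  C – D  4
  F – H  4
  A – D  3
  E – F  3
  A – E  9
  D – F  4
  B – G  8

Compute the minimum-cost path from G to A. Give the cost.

14

Comparing a few candidate routes:
G -> E -> A: 7 + 9 = 16
G -> B -> C -> D -> A: 8 + 1 + 4 + 3 = 16
G -> H -> D -> A: 4 + 7 + 3 = 14
G -> H -> F -> D -> A: 4 + 4 + 4 + 3 = 15
The minimum is 14.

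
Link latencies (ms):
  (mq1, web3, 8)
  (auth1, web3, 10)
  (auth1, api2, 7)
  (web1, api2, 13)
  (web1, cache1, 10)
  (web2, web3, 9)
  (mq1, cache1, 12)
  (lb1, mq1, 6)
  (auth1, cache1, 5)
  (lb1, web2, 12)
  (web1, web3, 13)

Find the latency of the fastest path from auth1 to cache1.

5

A few of the auth1→cache1 routes:
auth1-web3-mq1-cache1: 10 + 8 + 12 = 30
auth1-api2-web1-cache1: 7 + 13 + 10 = 30
auth1-cache1: 5
The minimum is 5 ms.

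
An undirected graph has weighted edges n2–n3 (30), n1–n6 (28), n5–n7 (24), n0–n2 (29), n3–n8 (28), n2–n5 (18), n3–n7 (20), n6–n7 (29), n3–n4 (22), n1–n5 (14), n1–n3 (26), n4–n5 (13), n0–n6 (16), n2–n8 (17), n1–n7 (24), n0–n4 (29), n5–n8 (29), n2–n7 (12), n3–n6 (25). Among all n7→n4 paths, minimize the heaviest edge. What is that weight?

18

Comparing a few candidate routes:
n7 - n2 - n5 - n1 - n3 - n4: max(12, 18, 14, 26, 22) = 26
n7 - n2 - n5 - n4: max(12, 18, 13) = 18
n7 - n3 - n4: max(20, 22) = 22
n7 - n3 - n1 - n5 - n4: max(20, 26, 14, 13) = 26
n7 - n1 - n5 - n4: max(24, 14, 13) = 24
n7 - n5 - n4: max(24, 13) = 24
Best route has worst link 18.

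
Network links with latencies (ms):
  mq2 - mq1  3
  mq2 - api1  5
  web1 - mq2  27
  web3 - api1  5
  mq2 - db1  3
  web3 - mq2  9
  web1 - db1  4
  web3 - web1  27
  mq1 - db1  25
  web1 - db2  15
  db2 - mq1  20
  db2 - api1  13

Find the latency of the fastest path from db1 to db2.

Comparing a few candidate routes:
db1 -> mq2 -> api1 -> db2: 3 + 5 + 13 = 21
db1 -> mq2 -> web3 -> api1 -> db2: 3 + 9 + 5 + 13 = 30
db1 -> web1 -> db2: 4 + 15 = 19
db1 -> mq2 -> mq1 -> db2: 3 + 3 + 20 = 26
The minimum is 19 ms.

19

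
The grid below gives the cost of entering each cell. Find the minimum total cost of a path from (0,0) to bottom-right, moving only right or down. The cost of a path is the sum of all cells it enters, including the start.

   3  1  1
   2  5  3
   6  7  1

Path (0,0) -> (0,1) -> (0,2) -> (1,2) -> (2,2): 3 + 1 + 1 + 3 + 1 = 9.

9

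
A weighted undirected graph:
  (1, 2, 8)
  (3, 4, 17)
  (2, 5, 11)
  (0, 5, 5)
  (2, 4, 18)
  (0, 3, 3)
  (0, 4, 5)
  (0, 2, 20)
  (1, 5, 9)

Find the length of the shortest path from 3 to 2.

Checking several routes:
3 → 0 → 4 → 2: 3 + 5 + 18 = 26
3 → 0 → 2: 3 + 20 = 23
3 → 0 → 5 → 2: 3 + 5 + 11 = 19
3 → 4 → 2: 17 + 18 = 35
3 → 0 → 5 → 1 → 2: 3 + 5 + 9 + 8 = 25
The minimum is 19.

19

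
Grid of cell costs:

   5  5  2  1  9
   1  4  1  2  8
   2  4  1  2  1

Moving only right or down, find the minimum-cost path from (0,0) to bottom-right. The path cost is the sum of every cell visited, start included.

Best path: [0,0] [1,0] [1,1] [1,2] [2,2] [2,3] [2,4]
Cost: 5 + 1 + 4 + 1 + 1 + 2 + 1 = 15
For comparison, the top-then-right route costs 31.

15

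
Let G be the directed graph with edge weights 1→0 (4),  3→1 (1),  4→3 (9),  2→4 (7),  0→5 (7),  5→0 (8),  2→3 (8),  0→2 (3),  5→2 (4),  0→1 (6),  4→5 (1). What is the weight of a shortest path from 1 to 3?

15

Checking several routes:
1 - 0 - 5 - 2 - 3: 4 + 7 + 4 + 8 = 23
1 - 0 - 2 - 3: 4 + 3 + 8 = 15
1 - 0 - 2 - 4 - 3: 4 + 3 + 7 + 9 = 23
Shortest: 15.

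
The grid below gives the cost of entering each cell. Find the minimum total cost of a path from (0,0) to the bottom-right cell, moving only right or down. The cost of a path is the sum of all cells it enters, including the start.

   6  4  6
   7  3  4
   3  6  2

Cheapest: (0,0) → (0,1) → (1,1) → (1,2) → (2,2)
  6 + 4 + 3 + 4 + 2 = 19

19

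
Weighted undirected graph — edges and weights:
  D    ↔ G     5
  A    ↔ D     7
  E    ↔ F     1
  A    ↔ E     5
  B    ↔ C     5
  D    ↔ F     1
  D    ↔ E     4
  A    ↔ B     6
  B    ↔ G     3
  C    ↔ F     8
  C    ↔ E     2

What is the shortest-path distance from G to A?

9

A few of the G→A routes:
G - D - A: 5 + 7 = 12
G - B - A: 3 + 6 = 9
G - D - F - E - A: 5 + 1 + 1 + 5 = 12
Shortest: 9.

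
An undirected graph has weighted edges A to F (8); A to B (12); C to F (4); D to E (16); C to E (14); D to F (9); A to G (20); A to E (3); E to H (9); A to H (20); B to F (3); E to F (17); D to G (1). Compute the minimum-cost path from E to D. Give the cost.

16

Checking several routes:
E→A→F→D: 3 + 8 + 9 = 20
E→A→G→D: 3 + 20 + 1 = 24
E→D: 16
Best route has total 16.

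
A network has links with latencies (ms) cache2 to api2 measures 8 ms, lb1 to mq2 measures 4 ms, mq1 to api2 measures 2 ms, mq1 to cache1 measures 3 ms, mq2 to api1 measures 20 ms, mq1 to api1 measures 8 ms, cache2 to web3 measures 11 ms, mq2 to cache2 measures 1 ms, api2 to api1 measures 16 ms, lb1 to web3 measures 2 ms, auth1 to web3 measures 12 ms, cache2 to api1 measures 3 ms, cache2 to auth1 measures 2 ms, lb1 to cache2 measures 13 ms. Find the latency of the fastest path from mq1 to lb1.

15

A few of the mq1→lb1 routes:
mq1-api1-cache2-mq2-lb1: 8 + 3 + 1 + 4 = 16
mq1-api2-cache2-lb1: 2 + 8 + 13 = 23
mq1-api2-cache2-mq2-lb1: 2 + 8 + 1 + 4 = 15
Best route has total 15 ms.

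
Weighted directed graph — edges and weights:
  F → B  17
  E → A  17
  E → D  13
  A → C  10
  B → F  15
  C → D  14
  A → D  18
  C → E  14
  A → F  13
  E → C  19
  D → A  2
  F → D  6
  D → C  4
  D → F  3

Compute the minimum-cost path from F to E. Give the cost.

Candidate routes:
F -> D -> A -> C -> E: 6 + 2 + 10 + 14 = 32
F -> D -> C -> E: 6 + 4 + 14 = 24
Best route has total 24.

24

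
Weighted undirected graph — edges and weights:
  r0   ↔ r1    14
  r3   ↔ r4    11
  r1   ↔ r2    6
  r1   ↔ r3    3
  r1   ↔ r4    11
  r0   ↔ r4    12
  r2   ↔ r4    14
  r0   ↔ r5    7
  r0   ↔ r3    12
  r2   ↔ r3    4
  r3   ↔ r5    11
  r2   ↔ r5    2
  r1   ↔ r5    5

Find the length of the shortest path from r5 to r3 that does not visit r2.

8

Comparing a few candidate routes:
r5 → r0 → r4 → r3: 7 + 12 + 11 = 30
r5 → r0 → r1 → r3: 7 + 14 + 3 = 24
r5 → r1 → r3: 5 + 3 = 8
r5 → r0 → r3: 7 + 12 = 19
r5 → r3: 11
r5 → r1 → r4 → r3: 5 + 11 + 11 = 27
Shortest: 8.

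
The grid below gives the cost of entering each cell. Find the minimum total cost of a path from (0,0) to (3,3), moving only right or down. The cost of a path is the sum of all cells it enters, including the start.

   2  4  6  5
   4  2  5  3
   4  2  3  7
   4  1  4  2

17

Cheapest: r0c0→r0c1→r1c1→r2c1→r3c1→r3c2→r3c3
  2 + 4 + 2 + 2 + 1 + 4 + 2 = 17
For comparison, the top-then-right route costs 29.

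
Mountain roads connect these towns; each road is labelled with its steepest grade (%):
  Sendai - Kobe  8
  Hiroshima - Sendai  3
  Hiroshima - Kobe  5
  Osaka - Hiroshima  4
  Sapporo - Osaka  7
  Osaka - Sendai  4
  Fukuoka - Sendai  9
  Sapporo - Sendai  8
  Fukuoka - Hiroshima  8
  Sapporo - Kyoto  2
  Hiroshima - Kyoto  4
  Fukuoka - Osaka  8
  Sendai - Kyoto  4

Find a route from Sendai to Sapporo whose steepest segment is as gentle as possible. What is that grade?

4

A few of the Sendai→Sapporo routes:
Sendai → Hiroshima → Kyoto → Sapporo: max(3, 4, 2) = 4
Sendai → Kyoto → Sapporo: max(4, 2) = 4
Sendai → Osaka → Hiroshima → Kyoto → Sapporo: max(4, 4, 4, 2) = 4
The minimum achievable maximum is 4%.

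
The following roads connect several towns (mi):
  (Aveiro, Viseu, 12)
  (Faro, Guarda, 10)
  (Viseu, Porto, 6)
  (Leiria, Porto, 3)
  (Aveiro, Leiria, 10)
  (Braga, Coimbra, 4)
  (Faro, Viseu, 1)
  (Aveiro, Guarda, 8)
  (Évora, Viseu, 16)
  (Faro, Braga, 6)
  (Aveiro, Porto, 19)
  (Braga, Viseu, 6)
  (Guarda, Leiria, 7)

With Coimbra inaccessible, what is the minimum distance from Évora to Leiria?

25

Some routes from Évora to Leiria avoiding Coimbra:
Évora→Viseu→Faro→Guarda→Aveiro→Leiria: 16 + 1 + 10 + 8 + 10 = 45
Évora→Viseu→Braga→Faro→Guarda→Leiria: 16 + 6 + 6 + 10 + 7 = 45
Évora→Viseu→Porto→Leiria: 16 + 6 + 3 = 25
Évora→Viseu→Faro→Guarda→Leiria: 16 + 1 + 10 + 7 = 34
Évora→Viseu→Aveiro→Leiria: 16 + 12 + 10 = 38
Évora→Viseu→Aveiro→Guarda→Leiria: 16 + 12 + 8 + 7 = 43
Shortest: 25 mi.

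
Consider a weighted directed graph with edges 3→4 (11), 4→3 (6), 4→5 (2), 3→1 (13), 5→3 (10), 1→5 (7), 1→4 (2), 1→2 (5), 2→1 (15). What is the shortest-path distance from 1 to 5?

Candidate routes:
1-5: 7
1-4-5: 2 + 2 = 4
The minimum is 4.

4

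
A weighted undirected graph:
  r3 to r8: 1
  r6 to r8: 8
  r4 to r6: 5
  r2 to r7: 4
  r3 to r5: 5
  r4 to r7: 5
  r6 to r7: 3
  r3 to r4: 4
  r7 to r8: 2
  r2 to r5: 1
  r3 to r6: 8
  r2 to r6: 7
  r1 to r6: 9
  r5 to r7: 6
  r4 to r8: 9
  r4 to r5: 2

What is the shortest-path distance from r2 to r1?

A few of the r2→r1 routes:
r2 -> r6 -> r1: 7 + 9 = 16
r2 -> r7 -> r6 -> r1: 4 + 3 + 9 = 16
r2 -> r5 -> r7 -> r6 -> r1: 1 + 6 + 3 + 9 = 19
r2 -> r5 -> r4 -> r6 -> r1: 1 + 2 + 5 + 9 = 17
r2 -> r5 -> r4 -> r7 -> r6 -> r1: 1 + 2 + 5 + 3 + 9 = 20
The minimum is 16.

16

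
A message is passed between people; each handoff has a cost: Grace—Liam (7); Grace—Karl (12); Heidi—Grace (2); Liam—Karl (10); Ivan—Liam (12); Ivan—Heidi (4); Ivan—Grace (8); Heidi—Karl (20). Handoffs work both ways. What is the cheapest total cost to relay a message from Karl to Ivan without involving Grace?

22

Routes from Karl to Ivan avoiding Grace:
Karl -> Liam -> Ivan: 10 + 12 = 22
Karl -> Heidi -> Ivan: 20 + 4 = 24
The minimum is 22.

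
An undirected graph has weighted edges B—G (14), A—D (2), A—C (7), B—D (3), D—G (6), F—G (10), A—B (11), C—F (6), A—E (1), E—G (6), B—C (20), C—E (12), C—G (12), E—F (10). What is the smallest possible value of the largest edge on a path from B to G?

6

A few of the B→G routes:
B-D-A-C-F-E-G: max(3, 2, 7, 6, 10, 6) = 10
B-D-A-E-G: max(3, 2, 1, 6) = 6
B-D-G: max(3, 6) = 6
Smallest bottleneck: 6.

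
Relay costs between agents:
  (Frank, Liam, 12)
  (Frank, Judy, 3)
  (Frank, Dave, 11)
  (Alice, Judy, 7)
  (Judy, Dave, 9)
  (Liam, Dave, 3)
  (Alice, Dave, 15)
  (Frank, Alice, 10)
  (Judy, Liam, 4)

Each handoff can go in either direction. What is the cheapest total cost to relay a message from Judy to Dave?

7

A few of the Judy→Dave routes:
Judy - Dave: 9
Judy - Frank - Liam - Dave: 3 + 12 + 3 = 18
Judy - Liam - Frank - Dave: 4 + 12 + 11 = 27
Judy - Frank - Dave: 3 + 11 = 14
Judy - Liam - Dave: 4 + 3 = 7
Judy - Alice - Dave: 7 + 15 = 22
The minimum is 7.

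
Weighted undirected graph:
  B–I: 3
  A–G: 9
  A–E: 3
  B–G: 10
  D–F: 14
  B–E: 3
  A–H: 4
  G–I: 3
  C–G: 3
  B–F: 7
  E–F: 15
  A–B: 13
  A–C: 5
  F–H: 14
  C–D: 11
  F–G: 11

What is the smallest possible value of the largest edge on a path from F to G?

Checking several routes:
F - B - E - A - G: max(7, 3, 3, 9) = 9
F - B - E - A - C - G: max(7, 3, 3, 5, 3) = 7
F - B - I - G: max(7, 3, 3) = 7
F - B - G: max(7, 10) = 10
Best route has worst link 7.

7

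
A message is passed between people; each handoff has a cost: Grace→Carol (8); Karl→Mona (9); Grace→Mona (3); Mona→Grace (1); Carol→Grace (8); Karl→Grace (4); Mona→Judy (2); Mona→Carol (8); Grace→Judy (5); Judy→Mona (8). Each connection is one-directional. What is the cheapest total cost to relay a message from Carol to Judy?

Paths from Carol to Judy:
Carol → Grace → Judy: 8 + 5 = 13
Carol → Grace → Mona → Judy: 8 + 3 + 2 = 13
Shortest: 13.

13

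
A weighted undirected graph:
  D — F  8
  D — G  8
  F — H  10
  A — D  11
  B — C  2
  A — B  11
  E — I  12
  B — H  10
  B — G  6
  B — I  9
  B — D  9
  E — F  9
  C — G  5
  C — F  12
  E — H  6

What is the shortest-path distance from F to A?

Comparing a few candidate routes:
F-D-A: 8 + 11 = 19
F-D-G-B-A: 8 + 8 + 6 + 11 = 33
F-D-B-A: 8 + 9 + 11 = 28
F-H-B-A: 10 + 10 + 11 = 31
F-C-B-A: 12 + 2 + 11 = 25
Shortest: 19.

19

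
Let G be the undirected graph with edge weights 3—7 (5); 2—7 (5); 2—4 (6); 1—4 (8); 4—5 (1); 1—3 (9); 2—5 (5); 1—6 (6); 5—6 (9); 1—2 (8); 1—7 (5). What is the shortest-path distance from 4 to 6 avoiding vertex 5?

14

Comparing a few candidate routes:
4-2-1-6: 6 + 8 + 6 = 20
4-1-6: 8 + 6 = 14
4-2-7-1-6: 6 + 5 + 5 + 6 = 22
Shortest: 14.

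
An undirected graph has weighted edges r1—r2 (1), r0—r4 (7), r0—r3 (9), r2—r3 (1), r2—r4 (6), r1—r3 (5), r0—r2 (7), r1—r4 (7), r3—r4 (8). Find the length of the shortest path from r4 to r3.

7

Comparing a few candidate routes:
r4-r1-r2-r3: 7 + 1 + 1 = 9
r4-r3: 8
r4-r2-r3: 6 + 1 = 7
Best route has total 7.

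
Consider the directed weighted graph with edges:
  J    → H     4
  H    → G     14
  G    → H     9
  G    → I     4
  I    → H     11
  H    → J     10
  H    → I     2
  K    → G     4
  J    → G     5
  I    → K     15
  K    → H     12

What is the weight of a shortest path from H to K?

Paths from H to K:
H -> G -> I -> K: 14 + 4 + 15 = 33
H -> I -> K: 2 + 15 = 17
H -> J -> G -> I -> K: 10 + 5 + 4 + 15 = 34
Shortest: 17.

17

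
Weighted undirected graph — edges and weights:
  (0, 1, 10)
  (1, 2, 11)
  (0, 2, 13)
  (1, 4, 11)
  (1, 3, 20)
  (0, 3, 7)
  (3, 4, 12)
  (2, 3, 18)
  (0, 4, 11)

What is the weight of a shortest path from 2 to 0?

Some routes from 2 to 0:
2 → 1 → 0: 11 + 10 = 21
2 → 3 → 0: 18 + 7 = 25
2 → 1 → 4 → 0: 11 + 11 + 11 = 33
2 → 0: 13
The minimum is 13.

13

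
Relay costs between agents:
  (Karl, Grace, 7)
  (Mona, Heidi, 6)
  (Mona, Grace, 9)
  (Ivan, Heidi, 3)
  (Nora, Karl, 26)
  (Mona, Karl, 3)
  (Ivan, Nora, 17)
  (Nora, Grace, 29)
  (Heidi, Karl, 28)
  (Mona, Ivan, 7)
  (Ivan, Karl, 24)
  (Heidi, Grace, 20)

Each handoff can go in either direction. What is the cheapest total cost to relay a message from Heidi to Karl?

9

Comparing a few candidate routes:
Heidi - Mona - Karl: 6 + 3 = 9
Heidi - Ivan - Mona - Karl: 3 + 7 + 3 = 13
Heidi - Mona - Grace - Karl: 6 + 9 + 7 = 22
Heidi - Ivan - Mona - Grace - Karl: 3 + 7 + 9 + 7 = 26
Heidi - Grace - Karl: 20 + 7 = 27
Heidi - Ivan - Karl: 3 + 24 = 27
The minimum is 9.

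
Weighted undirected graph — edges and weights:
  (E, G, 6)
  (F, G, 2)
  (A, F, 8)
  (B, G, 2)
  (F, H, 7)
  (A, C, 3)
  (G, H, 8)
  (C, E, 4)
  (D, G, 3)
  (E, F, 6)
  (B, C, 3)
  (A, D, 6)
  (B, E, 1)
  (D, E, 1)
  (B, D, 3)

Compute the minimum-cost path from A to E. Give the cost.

Checking several routes:
A → D → E: 6 + 1 = 7
A → C → E: 3 + 4 = 7
A → C → B → E: 3 + 3 + 1 = 7
A → C → B → D → E: 3 + 3 + 3 + 1 = 10
The minimum is 7.

7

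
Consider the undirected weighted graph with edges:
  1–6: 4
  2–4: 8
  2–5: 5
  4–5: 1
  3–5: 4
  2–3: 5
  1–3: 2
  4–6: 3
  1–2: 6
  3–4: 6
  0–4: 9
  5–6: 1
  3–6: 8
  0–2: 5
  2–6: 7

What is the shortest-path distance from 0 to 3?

Comparing a few candidate routes:
0 -> 2 -> 3: 5 + 5 = 10
0 -> 2 -> 5 -> 3: 5 + 5 + 4 = 14
0 -> 2 -> 1 -> 3: 5 + 6 + 2 = 13
0 -> 4 -> 5 -> 3: 9 + 1 + 4 = 14
The minimum is 10.

10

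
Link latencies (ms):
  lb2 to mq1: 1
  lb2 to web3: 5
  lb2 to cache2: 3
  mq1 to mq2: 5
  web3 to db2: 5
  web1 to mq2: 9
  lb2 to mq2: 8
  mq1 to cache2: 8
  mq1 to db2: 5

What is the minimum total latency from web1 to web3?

20

Checking several routes:
web1 → mq2 → lb2 → web3: 9 + 8 + 5 = 22
web1 → mq2 → mq1 → lb2 → web3: 9 + 5 + 1 + 5 = 20
web1 → mq2 → mq1 → db2 → web3: 9 + 5 + 5 + 5 = 24
The minimum is 20 ms.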